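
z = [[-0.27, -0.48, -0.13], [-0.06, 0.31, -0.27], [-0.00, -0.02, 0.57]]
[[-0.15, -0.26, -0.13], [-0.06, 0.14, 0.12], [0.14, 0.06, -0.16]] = z@ [[0.32, -0.05, 0.28], [0.07, 0.54, 0.19], [0.25, 0.13, -0.28]]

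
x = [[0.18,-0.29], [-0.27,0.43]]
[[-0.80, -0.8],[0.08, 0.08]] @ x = [[0.07, -0.11], [-0.01, 0.01]]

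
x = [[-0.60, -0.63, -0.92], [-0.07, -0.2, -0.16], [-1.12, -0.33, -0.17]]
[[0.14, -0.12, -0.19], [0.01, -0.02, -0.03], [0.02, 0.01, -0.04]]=x @ [[-0.03, -0.02, 0.02], [0.19, -0.06, -0.08], [-0.26, 0.18, 0.25]]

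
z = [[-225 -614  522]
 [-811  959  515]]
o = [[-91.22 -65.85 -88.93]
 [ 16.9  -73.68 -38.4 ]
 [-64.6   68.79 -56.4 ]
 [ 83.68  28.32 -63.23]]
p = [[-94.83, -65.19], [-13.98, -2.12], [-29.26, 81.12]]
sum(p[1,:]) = -16.1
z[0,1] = -614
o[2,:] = [-64.6, 68.79, -56.4]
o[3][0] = 83.68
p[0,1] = -65.19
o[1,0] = 16.9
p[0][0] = -94.83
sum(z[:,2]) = 1037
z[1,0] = -811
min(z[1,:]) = -811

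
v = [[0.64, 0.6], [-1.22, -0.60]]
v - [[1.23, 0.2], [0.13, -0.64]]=[[-0.59, 0.40], [-1.35, 0.04]]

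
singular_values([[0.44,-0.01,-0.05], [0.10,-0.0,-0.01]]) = [0.45, 0.0]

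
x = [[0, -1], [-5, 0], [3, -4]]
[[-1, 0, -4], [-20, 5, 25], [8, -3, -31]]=x @ [[4, -1, -5], [1, 0, 4]]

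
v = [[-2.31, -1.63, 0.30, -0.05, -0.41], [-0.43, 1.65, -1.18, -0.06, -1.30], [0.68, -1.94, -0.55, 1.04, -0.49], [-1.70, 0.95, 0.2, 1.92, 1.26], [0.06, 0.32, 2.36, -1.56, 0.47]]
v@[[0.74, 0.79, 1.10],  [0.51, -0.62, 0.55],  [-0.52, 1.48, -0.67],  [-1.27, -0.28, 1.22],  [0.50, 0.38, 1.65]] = [[-2.84, -0.51, -4.38], [0.56, -3.59, -0.99], [-1.77, 0.45, 0.51], [-2.69, -1.69, 2.94], [1.2, 3.96, -2.47]]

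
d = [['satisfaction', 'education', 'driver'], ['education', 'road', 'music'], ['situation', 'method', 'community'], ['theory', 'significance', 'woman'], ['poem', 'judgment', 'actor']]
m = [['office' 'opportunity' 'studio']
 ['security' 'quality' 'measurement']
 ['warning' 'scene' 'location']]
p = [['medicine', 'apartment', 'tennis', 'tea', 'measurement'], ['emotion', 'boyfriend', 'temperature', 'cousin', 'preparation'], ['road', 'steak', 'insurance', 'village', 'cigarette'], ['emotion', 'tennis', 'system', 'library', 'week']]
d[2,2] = 'community'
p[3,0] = 'emotion'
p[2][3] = 'village'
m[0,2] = 'studio'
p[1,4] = 'preparation'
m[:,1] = ['opportunity', 'quality', 'scene']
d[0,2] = 'driver'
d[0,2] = 'driver'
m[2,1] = 'scene'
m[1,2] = 'measurement'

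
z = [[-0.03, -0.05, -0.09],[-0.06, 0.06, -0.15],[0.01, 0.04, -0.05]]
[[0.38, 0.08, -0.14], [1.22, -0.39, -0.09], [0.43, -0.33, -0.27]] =z @ [[-2.05, -4.18, -8.27], [4.01, -3.98, 0.46], [-5.73, 2.66, 4.07]]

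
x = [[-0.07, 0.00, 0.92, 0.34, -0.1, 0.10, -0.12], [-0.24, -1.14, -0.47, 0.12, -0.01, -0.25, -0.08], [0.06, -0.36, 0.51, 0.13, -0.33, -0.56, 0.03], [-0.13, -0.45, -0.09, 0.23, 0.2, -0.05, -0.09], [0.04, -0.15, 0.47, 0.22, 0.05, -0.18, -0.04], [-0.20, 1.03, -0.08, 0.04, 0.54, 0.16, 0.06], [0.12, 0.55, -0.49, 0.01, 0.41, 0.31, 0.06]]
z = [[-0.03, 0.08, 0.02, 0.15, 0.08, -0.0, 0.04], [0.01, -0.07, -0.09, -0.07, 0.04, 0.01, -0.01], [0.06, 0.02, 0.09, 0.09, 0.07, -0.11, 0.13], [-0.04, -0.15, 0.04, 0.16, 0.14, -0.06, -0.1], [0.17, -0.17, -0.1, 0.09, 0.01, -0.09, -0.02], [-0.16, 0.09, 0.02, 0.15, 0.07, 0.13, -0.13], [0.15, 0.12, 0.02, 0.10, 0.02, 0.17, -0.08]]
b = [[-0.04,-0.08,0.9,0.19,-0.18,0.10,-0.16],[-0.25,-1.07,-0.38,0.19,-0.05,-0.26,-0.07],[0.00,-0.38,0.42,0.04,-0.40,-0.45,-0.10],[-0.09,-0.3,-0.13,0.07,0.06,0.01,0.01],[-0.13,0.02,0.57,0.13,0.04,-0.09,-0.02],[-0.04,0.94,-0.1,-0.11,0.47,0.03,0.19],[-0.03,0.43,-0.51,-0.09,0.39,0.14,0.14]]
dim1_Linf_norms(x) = [0.92, 1.14, 0.56, 0.45, 0.47, 1.03, 0.55]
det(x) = -0.00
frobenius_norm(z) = 0.68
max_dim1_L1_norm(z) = 0.75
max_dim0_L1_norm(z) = 0.81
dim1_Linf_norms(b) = [0.9, 1.07, 0.45, 0.3, 0.57, 0.94, 0.51]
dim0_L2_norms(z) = [0.29, 0.29, 0.17, 0.32, 0.19, 0.26, 0.23]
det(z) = -0.00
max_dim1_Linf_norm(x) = 1.14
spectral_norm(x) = 1.91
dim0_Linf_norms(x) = [0.24, 1.14, 0.92, 0.34, 0.54, 0.56, 0.12]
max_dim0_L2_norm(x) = 1.74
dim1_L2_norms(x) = [1.0, 1.29, 0.91, 0.58, 0.57, 1.2, 0.91]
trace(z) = 0.21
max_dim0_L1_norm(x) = 3.68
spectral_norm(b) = 1.77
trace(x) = -0.20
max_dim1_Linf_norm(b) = 1.07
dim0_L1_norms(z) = [0.62, 0.7, 0.38, 0.81, 0.43, 0.57, 0.51]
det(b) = 0.00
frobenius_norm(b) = 2.32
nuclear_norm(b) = 4.08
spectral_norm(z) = 0.41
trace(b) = -0.41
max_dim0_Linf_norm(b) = 1.07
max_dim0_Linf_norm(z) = 0.17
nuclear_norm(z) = 1.49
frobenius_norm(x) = 2.53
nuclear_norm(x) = 4.83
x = b + z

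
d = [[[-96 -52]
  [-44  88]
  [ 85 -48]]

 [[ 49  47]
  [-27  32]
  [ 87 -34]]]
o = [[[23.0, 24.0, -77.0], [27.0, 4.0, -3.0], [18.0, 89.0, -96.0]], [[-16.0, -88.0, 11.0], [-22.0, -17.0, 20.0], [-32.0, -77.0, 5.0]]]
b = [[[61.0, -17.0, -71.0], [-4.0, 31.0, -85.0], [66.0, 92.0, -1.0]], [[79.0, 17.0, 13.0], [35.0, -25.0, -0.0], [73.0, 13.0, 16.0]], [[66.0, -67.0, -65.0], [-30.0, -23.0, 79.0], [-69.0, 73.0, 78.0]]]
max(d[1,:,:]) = 87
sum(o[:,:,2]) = -140.0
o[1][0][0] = -16.0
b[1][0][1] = 17.0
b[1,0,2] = 13.0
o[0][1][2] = -3.0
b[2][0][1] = -67.0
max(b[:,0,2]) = 13.0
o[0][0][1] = 24.0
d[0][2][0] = 85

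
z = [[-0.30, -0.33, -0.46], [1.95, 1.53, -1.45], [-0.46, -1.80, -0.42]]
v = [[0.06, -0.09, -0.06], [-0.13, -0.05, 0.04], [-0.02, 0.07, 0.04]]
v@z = [[-0.17, -0.05, 0.13], [-0.08, -0.11, 0.12], [0.12, 0.04, -0.11]]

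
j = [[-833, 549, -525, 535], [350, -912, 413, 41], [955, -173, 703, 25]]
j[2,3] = 25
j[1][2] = 413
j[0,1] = 549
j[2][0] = 955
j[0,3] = 535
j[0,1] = 549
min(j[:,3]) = 25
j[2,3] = 25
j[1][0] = 350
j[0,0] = -833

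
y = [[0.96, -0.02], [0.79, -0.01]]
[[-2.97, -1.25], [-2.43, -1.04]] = y@[[-3.06, -1.36],[1.69, -2.96]]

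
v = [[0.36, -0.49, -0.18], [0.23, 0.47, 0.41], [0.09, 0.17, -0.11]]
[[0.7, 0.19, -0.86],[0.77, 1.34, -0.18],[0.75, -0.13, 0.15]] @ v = [[0.22, -0.40, 0.05], [0.57, 0.22, 0.43], [0.25, -0.4, -0.20]]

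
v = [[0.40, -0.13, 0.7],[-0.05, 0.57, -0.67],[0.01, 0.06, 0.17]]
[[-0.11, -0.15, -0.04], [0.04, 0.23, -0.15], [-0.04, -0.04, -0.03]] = v @ [[0.01, 0.17, -0.13], [-0.16, 0.08, -0.32], [-0.19, -0.29, -0.04]]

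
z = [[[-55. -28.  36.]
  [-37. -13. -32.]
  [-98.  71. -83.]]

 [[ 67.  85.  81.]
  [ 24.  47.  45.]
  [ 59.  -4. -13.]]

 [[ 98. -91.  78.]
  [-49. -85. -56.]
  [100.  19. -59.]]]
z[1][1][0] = 24.0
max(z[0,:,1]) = 71.0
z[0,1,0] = -37.0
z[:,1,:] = [[-37.0, -13.0, -32.0], [24.0, 47.0, 45.0], [-49.0, -85.0, -56.0]]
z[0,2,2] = -83.0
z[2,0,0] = 98.0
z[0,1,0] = -37.0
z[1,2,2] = -13.0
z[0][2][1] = 71.0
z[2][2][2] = -59.0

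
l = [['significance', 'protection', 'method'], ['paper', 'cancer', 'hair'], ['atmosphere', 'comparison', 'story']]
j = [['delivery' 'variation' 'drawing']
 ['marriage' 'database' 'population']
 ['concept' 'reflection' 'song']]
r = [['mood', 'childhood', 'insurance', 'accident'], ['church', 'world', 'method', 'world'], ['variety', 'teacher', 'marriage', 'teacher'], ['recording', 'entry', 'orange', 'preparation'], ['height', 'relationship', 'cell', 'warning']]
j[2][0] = 'concept'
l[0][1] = 'protection'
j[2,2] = 'song'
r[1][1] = 'world'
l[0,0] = 'significance'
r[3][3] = 'preparation'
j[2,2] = 'song'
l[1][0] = 'paper'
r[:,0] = ['mood', 'church', 'variety', 'recording', 'height']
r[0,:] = ['mood', 'childhood', 'insurance', 'accident']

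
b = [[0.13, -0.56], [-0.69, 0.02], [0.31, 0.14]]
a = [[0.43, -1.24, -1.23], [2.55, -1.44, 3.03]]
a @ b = [[0.53, -0.44], [2.26, -1.03]]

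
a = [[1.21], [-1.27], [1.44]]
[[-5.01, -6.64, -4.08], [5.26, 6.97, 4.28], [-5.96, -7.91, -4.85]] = a @ [[-4.14, -5.49, -3.37]]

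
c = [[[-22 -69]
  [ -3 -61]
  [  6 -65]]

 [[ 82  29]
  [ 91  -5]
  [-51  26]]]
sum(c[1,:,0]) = 122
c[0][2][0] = 6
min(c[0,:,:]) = -69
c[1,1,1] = -5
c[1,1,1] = -5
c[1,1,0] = 91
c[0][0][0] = -22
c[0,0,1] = -69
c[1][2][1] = 26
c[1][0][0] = 82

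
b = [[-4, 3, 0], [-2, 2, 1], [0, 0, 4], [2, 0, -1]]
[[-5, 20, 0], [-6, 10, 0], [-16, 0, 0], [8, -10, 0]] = b@[[2, -5, 0], [1, 0, 0], [-4, 0, 0]]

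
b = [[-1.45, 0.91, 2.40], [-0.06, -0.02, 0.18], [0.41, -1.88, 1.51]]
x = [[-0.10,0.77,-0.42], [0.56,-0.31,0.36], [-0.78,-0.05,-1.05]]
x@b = [[-0.07, 0.68, -0.74],[-0.65, -0.16, 1.83],[0.70, 1.27, -3.47]]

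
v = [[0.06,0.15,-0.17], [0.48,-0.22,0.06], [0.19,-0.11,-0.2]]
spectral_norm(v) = 0.57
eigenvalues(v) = [(0.21+0j), (-0.28+0.15j), (-0.28-0.15j)]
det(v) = 0.02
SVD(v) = [[0.01, 0.77, -0.64], [-0.92, -0.25, -0.31], [-0.40, 0.59, 0.70]] @ diag([0.5719756399329096, 0.2863127745238614, 0.12833106587177917]) @ [[-0.90, 0.43, 0.04], [0.13, 0.37, -0.92], [-0.41, -0.82, -0.39]]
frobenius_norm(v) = 0.65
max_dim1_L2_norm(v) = 0.53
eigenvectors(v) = [[(-0.65+0j), (0.15-0.16j), (0.15+0.16j)],[-0.75+0.00j, -0.72+0.00j, (-0.72-0j)],[(-0.1+0j), (-0.47-0.46j), (-0.47+0.46j)]]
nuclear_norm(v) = 0.99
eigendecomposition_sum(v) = [[(0.14+0j), 0.06+0.00j, (-0.05+0j)], [(0.16+0j), 0.07+0.00j, (-0.06+0j)], [(0.02+0j), 0.01+0.00j, -0.01+0.00j]] + [[(-0.04+0.03j),(0.04-0.02j),(-0.06-0.03j)], [0.16+0.03j,-0.15-0.05j,(0.06+0.21j)], [0.08+0.12j,(-0.06-0.13j),-0.10+0.17j]] + [[(-0.04-0.03j),(0.04+0.02j),-0.06+0.03j], [(0.16-0.03j),(-0.15+0.05j),(0.06-0.21j)], [(0.08-0.12j),-0.06+0.13j,(-0.1-0.17j)]]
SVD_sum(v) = [[-0.00, 0.00, 0.0], [0.47, -0.23, -0.02], [0.2, -0.10, -0.01]] + [[0.03, 0.08, -0.20], [-0.01, -0.03, 0.07], [0.02, 0.06, -0.16]] + [[0.03, 0.07, 0.03],  [0.02, 0.03, 0.02],  [-0.04, -0.07, -0.03]]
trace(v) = -0.36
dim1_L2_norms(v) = [0.23, 0.53, 0.3]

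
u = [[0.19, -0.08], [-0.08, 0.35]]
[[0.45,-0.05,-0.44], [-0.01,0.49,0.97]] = u@[[2.63,0.34,-1.26], [0.57,1.47,2.47]]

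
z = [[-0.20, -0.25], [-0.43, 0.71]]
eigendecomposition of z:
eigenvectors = [[-0.92, 0.24],[-0.39, -0.97]]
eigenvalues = [-0.31, 0.82]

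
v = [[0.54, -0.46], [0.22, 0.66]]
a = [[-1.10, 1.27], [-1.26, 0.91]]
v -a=[[1.64, -1.73], [1.48, -0.25]]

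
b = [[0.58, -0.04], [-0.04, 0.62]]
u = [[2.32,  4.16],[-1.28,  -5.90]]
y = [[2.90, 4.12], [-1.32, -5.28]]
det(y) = -9.87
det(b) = 0.36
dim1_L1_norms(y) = [7.02, 6.6]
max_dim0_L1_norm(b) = 0.66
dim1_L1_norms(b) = [0.62, 0.66]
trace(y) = -2.38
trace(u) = -3.58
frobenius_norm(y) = 7.42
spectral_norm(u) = 7.61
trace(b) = 1.20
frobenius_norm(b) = 0.85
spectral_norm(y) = 7.29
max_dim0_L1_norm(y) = 9.4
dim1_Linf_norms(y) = [4.12, 5.28]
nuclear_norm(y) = 8.65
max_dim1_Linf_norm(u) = 5.9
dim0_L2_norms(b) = [0.58, 0.62]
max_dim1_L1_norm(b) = 0.66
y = b + u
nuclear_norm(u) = 8.71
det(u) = -8.36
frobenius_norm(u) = 7.69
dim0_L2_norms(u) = [2.65, 7.22]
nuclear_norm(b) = 1.20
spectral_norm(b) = 0.64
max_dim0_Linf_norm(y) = 5.28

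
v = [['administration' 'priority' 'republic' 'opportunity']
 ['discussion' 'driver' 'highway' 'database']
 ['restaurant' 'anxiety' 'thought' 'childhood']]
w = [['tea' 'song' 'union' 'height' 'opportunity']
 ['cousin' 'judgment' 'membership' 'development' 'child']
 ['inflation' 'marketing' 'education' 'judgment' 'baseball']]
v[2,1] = 'anxiety'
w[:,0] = ['tea', 'cousin', 'inflation']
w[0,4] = 'opportunity'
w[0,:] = ['tea', 'song', 'union', 'height', 'opportunity']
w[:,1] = ['song', 'judgment', 'marketing']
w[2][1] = 'marketing'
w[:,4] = ['opportunity', 'child', 'baseball']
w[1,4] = 'child'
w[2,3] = 'judgment'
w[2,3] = 'judgment'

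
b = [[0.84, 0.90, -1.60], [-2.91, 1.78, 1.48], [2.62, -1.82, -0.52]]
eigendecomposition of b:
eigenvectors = [[(-0.1-0.51j), (-0.1+0.51j), 0.59+0.00j],  [(0.62+0j), (0.62-0j), 0.60+0.00j],  [(-0.56+0.2j), -0.56-0.20j, 0.54+0.00j]]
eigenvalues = [(0.91+2.88j), (0.91-2.88j), (0.29+0j)]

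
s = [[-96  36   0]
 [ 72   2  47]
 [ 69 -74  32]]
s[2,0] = 69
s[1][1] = 2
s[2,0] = 69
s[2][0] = 69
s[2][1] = -74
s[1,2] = 47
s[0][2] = 0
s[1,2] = 47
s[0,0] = -96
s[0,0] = -96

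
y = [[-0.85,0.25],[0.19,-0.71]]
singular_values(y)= [1.01, 0.55]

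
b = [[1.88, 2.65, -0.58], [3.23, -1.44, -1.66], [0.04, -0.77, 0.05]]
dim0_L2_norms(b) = [3.74, 3.11, 1.76]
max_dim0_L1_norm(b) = 5.15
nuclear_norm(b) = 7.38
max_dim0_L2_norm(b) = 3.74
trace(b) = 0.49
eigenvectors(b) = [[0.83, 0.42, 0.42], [0.55, -0.88, -0.08], [-0.11, -0.2, 0.9]]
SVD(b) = [[-0.47, 0.86, 0.21], [-0.88, -0.45, -0.12], [-0.01, -0.24, 0.97]] @ diag([4.11928794391319, 3.1250182231897607, 0.13464003811402286]) @ [[-0.91, 0.01, 0.42],  [0.05, 1.0, 0.08],  [0.42, -0.09, 0.90]]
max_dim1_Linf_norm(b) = 3.23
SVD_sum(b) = [[1.74, -0.02, -0.81], [3.3, -0.04, -1.54], [0.02, -0.00, -0.01]] + [[0.12, 2.67, 0.21],[-0.07, -1.41, -0.11],[-0.04, -0.76, -0.06]] + [[0.01, -0.00, 0.03], [-0.01, 0.00, -0.01], [0.05, -0.01, 0.12]]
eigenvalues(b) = [3.72, -3.37, 0.14]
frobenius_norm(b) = 5.17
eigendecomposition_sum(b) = [[2.59, 1.49, -1.08], [1.73, 0.99, -0.72], [-0.33, -0.19, 0.14]] + [[-0.72, 1.17, 0.44], [1.51, -2.44, -0.93], [0.35, -0.56, -0.21]] + [[0.01, -0.01, 0.06], [-0.00, 0.00, -0.01], [0.03, -0.02, 0.12]]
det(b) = -1.73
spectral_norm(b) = 4.12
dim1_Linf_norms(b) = [2.65, 3.23, 0.77]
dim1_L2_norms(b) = [3.3, 3.91, 0.77]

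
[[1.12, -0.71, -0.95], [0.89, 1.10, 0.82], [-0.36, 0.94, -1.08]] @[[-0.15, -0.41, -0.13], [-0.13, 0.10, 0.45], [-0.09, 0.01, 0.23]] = [[0.01, -0.54, -0.68], [-0.35, -0.25, 0.57], [0.03, 0.23, 0.22]]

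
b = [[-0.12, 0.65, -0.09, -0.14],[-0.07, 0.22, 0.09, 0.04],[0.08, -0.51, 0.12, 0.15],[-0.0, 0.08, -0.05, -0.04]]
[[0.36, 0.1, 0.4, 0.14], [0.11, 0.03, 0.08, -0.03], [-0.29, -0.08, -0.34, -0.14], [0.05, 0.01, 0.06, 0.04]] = b @ [[-0.36, 0.02, -0.32, 0.09], [0.45, 0.17, 0.42, 0.14], [-0.18, -0.07, -0.11, -0.58], [-0.05, 0.11, -0.59, -0.05]]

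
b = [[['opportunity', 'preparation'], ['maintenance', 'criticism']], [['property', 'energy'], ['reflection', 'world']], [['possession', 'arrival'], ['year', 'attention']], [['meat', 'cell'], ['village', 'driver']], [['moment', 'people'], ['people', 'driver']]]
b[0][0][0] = 'opportunity'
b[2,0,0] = 'possession'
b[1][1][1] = 'world'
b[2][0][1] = 'arrival'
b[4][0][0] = 'moment'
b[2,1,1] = 'attention'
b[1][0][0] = 'property'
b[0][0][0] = 'opportunity'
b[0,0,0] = 'opportunity'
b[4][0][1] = 'people'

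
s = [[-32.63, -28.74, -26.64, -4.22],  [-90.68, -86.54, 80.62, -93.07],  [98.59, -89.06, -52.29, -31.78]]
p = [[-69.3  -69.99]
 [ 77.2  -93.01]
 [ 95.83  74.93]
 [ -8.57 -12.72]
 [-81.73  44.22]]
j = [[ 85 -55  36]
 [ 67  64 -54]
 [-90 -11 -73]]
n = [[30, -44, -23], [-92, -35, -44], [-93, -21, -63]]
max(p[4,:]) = 44.22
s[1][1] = -86.54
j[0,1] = -55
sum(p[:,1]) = -56.56999999999999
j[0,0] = 85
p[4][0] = -81.73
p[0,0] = -69.3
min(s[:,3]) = -93.07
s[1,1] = -86.54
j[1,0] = 67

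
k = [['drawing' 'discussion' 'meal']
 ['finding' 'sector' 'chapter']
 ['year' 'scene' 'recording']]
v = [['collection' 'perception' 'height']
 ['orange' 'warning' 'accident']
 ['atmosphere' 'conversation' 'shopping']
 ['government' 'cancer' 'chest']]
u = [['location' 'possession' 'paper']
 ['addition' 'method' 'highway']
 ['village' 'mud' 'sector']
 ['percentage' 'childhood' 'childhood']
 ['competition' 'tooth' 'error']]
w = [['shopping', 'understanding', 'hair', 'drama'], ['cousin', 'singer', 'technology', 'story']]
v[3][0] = 'government'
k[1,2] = 'chapter'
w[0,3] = 'drama'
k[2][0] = 'year'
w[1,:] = ['cousin', 'singer', 'technology', 'story']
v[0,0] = 'collection'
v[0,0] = 'collection'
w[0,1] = 'understanding'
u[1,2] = 'highway'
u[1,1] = 'method'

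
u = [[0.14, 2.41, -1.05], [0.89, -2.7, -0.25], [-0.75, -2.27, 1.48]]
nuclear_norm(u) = 6.33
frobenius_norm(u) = 4.79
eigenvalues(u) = [2.35, -0.11, -3.31]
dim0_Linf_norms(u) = [0.89, 2.7, 1.48]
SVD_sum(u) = [[0.01, 2.49, -0.79], [-0.01, -2.38, 0.75], [-0.01, -2.49, 0.79]] + [[0.19, -0.07, -0.21], [0.92, -0.32, -0.98], [-0.69, 0.24, 0.73]] + [[-0.07, -0.02, -0.06], [-0.02, -0.01, -0.02], [-0.05, -0.01, -0.04]]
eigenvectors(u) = [[-0.54, -0.75, -0.48], [-0.14, -0.2, 0.82], [0.83, -0.63, 0.31]]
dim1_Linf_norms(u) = [2.41, 2.7, 2.27]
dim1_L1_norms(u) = [3.6, 3.84, 4.5]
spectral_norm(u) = 4.46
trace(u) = -1.08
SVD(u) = [[-0.59, 0.17, -0.79], [0.56, 0.79, -0.25], [0.59, -0.59, -0.56]] @ diag([4.4604784112284594, 1.752679526915673, 0.11334380836861331]) @ [[-0.01, -0.95, 0.30], [0.67, -0.23, -0.71], [0.75, 0.20, 0.64]]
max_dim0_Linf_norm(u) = 2.7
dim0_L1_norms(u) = [1.78, 7.38, 2.78]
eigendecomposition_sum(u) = [[0.64, 0.75, -0.99], [0.16, 0.19, -0.25], [-0.98, -1.15, 1.52]] + [[-0.07, -0.02, -0.05], [-0.02, -0.01, -0.01], [-0.06, -0.02, -0.04]] + [[-0.43, 1.68, -0.01],[0.75, -2.88, 0.01],[0.29, -1.1, 0.00]]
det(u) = 0.89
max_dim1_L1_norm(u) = 4.5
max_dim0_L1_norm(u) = 7.38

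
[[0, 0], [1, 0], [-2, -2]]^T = [[0, 1, -2], [0, 0, -2]]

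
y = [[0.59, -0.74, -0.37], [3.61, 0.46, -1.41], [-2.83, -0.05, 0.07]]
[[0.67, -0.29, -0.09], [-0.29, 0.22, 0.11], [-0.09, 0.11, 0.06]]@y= [[-0.4, -0.62, 0.15], [0.31, 0.31, -0.20], [0.17, 0.11, -0.12]]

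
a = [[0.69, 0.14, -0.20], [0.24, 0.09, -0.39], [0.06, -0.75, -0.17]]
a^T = [[0.69, 0.24, 0.06], [0.14, 0.09, -0.75], [-0.20, -0.39, -0.17]]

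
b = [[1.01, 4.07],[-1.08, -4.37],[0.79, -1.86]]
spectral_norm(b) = 6.37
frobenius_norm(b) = 6.48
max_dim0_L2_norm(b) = 6.25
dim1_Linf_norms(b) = [4.07, 4.37, 1.86]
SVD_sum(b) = [[0.8, 4.11],[-0.86, -4.41],[-0.32, -1.64]] + [[0.21, -0.04], [-0.22, 0.04], [1.11, -0.22]]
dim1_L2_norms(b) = [4.19, 4.5, 2.02]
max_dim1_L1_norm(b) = 5.45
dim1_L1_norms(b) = [5.08, 5.45, 2.65]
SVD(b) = [[0.66, 0.18], [-0.71, -0.19], [-0.26, 0.96]] @ diag([6.368426010654753, 1.1726679610256214]) @ [[0.19, 0.98], [0.98, -0.19]]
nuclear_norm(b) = 7.54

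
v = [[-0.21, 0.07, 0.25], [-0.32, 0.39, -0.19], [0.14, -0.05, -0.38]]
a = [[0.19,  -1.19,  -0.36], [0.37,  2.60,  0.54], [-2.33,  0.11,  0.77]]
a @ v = [[0.29, -0.43, 0.41],[-0.83, 1.01, -0.61],[0.56, -0.16, -0.9]]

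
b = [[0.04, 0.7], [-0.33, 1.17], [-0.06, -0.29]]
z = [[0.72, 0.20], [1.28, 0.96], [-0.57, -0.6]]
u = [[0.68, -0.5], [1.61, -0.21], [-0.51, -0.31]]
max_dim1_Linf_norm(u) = 1.61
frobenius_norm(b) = 1.43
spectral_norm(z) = 1.93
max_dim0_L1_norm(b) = 2.16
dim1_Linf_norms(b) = [0.7, 1.17, 0.29]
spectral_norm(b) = 1.42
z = b + u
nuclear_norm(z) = 2.23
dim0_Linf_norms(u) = [1.61, 0.5]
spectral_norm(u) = 1.85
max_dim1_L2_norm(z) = 1.6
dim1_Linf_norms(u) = [0.68, 1.61, 0.51]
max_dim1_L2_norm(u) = 1.62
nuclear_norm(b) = 1.65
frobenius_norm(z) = 1.95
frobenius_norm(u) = 1.92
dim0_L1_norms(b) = [0.43, 2.16]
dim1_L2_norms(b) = [0.7, 1.22, 0.3]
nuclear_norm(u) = 2.39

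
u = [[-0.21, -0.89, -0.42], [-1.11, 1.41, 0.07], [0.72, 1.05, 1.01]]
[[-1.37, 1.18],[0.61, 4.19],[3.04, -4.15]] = u@[[-0.09, -3.18], [0.22, 0.59], [2.85, -2.46]]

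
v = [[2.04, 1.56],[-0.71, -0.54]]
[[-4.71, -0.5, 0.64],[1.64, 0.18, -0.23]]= v@[[-1.66,-1.47,1.73], [-0.85,1.60,-1.85]]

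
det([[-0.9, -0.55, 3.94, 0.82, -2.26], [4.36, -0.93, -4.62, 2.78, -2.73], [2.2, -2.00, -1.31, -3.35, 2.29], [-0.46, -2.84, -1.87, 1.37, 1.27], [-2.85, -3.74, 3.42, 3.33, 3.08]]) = -1288.228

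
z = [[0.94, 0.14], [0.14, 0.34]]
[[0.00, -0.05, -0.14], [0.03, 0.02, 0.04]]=z @[[-0.01, -0.07, -0.18], [0.08, 0.08, 0.19]]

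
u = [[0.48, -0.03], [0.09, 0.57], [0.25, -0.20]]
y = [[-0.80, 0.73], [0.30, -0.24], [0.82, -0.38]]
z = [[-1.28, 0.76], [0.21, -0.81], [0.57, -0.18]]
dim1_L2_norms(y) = [1.08, 0.38, 0.9]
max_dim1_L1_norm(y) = 1.53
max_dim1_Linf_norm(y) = 0.82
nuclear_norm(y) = 1.66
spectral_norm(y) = 1.45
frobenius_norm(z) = 1.81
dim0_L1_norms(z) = [2.06, 1.75]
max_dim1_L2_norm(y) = 1.08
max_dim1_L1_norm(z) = 2.04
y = u + z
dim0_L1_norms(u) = [0.82, 0.8]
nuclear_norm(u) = 1.15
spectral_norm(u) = 0.61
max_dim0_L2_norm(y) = 1.18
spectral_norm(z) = 1.71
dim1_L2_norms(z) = [1.49, 0.84, 0.6]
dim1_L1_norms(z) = [2.04, 1.02, 0.75]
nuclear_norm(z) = 2.29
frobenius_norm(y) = 1.46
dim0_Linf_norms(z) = [1.28, 0.81]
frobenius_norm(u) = 0.82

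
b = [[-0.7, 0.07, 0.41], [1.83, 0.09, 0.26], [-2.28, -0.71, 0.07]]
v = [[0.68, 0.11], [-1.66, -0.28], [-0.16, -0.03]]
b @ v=[[-0.66, -0.11], [1.05, 0.17], [-0.38, -0.05]]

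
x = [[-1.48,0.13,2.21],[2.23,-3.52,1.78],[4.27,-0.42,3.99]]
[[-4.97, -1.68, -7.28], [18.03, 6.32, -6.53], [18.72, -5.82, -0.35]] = x @ [[3.75, -0.66, 2.04], [-2.54, -2.74, 2.11], [0.41, -1.04, -2.05]]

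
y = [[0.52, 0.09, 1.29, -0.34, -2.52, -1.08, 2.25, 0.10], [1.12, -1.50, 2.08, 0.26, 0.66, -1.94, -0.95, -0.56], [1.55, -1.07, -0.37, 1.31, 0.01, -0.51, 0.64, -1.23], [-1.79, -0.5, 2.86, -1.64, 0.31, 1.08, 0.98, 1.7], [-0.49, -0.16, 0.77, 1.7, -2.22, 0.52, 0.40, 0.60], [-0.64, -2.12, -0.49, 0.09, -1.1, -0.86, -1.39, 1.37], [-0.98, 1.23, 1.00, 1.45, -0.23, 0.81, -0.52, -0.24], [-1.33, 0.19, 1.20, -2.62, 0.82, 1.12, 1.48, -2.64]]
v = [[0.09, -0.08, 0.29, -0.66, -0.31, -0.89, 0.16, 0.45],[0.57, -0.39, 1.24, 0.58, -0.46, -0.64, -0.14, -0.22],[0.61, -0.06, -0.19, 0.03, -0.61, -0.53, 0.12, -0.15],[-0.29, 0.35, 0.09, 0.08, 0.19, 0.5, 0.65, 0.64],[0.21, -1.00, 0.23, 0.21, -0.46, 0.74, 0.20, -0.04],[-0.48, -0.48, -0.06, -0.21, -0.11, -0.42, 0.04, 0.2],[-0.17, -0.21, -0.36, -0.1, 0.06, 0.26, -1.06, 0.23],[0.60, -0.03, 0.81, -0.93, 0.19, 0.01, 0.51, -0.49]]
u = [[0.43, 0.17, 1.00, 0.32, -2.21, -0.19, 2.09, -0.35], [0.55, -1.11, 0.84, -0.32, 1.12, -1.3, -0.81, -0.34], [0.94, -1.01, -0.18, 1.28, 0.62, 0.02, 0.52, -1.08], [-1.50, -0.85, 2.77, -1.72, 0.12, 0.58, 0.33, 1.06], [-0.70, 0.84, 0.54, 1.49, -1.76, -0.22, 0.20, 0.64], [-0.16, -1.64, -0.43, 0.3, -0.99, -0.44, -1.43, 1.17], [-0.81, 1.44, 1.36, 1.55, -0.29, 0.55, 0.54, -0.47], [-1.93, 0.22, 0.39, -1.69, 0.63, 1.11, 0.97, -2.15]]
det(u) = -242.85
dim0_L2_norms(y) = [3.24, 3.12, 4.19, 4.06, 3.71, 3.05, 3.45, 3.74]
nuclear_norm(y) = 25.24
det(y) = 878.75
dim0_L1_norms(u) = [7.02, 7.28, 7.51, 8.67, 7.74, 4.41, 6.89, 7.26]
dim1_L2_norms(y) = [3.83, 3.65, 2.75, 4.41, 3.08, 3.3, 2.57, 4.6]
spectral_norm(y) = 5.77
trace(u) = -6.39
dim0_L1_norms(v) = [3.02, 2.6, 3.27, 2.8, 2.39, 3.99, 2.88, 2.42]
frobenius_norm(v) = 3.70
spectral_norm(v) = 2.20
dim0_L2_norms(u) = [2.92, 2.92, 3.45, 3.52, 3.33, 1.96, 2.95, 3.02]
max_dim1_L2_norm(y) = 4.6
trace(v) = -2.84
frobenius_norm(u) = 8.61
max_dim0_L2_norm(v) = 1.59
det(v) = -0.01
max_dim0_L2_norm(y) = 4.19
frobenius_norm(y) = 10.16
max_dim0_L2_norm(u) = 3.52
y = u + v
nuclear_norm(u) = 21.18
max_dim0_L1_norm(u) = 8.67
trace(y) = -9.23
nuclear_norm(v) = 9.20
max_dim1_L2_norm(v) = 1.74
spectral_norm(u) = 4.79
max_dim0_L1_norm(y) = 10.06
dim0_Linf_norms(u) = [1.93, 1.64, 2.77, 1.72, 2.21, 1.3, 2.09, 2.15]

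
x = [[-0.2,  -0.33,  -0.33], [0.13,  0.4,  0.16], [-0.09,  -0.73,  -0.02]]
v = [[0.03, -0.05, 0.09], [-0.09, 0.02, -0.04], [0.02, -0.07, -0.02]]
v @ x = [[-0.02, -0.10, -0.02], [0.02, 0.07, 0.03], [-0.01, -0.02, -0.02]]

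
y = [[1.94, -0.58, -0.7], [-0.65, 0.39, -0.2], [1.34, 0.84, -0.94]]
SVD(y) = [[-0.78, 0.47, -0.42], [0.19, -0.45, -0.87], [-0.60, -0.76, 0.26]] @ diag([2.6599148915237336, 1.199790727169769, 0.27341357107452086]) @ [[-0.92, 0.01, 0.40], [0.16, -0.91, 0.39], [0.37, 0.42, 0.83]]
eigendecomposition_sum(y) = [[1.72+0.00j, -0.82+0.00j, -0.36-0.00j],[(-0.78-0j), 0.37+0.00j, 0.16+0.00j],[(0.57+0j), (-0.27+0j), -0.12-0.00j]] + [[(0.11+0.1j), (0.12+0.21j), -0.17-0.02j],[0.06+0.18j, (0.01+0.3j), (-0.18-0.12j)],[(0.39+0.08j), 0.56+0.32j, (-0.41+0.19j)]] + [[0.11-0.10j, (0.12-0.21j), -0.17+0.02j], [(0.06-0.18j), 0.01-0.30j, (-0.18+0.12j)], [0.39-0.08j, (0.56-0.32j), (-0.41-0.19j)]]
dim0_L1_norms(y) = [3.93, 1.81, 1.84]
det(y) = 0.87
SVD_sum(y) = [[1.89, -0.02, -0.83], [-0.47, 0.00, 0.21], [1.46, -0.01, -0.64]] + [[0.09, -0.52, 0.22], [-0.09, 0.49, -0.21], [-0.15, 0.82, -0.36]] + [[-0.04, -0.05, -0.09],  [-0.09, -0.1, -0.2],  [0.03, 0.03, 0.06]]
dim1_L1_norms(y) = [3.22, 1.24, 3.12]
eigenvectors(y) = [[-0.87+0.00j, -0.28-0.16j, -0.28+0.16j], [(0.39+0j), -0.21-0.35j, -0.21+0.35j], [-0.29+0.00j, (-0.85+0j), (-0.85-0j)]]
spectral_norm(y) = 2.66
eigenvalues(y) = [(1.97+0j), (-0.29+0.6j), (-0.29-0.6j)]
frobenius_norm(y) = 2.93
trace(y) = 1.39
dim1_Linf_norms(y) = [1.94, 0.65, 1.34]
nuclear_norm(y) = 4.13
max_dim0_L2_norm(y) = 2.45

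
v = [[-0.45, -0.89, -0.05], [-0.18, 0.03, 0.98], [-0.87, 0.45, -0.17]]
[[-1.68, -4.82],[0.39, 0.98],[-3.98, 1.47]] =v @ [[4.19,0.71], [-0.30,5.0], [1.18,0.98]]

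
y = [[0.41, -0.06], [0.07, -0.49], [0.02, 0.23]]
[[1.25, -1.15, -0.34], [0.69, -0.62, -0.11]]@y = [[0.43, 0.41], [0.24, 0.24]]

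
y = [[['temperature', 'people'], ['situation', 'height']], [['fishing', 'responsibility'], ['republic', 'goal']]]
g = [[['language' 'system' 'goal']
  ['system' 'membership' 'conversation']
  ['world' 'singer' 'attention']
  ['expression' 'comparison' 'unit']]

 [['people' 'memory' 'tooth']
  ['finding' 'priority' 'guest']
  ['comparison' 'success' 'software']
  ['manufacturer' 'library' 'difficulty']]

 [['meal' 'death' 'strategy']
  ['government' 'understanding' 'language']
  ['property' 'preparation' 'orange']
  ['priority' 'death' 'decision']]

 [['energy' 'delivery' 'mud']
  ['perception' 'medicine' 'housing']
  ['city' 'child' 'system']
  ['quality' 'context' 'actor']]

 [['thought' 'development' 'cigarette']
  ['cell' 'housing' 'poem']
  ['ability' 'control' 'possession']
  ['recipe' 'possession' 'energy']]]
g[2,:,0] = ['meal', 'government', 'property', 'priority']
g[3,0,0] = 'energy'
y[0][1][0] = 'situation'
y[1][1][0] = 'republic'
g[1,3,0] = 'manufacturer'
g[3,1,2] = 'housing'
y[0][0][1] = 'people'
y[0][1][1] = 'height'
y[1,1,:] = ['republic', 'goal']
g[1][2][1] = 'success'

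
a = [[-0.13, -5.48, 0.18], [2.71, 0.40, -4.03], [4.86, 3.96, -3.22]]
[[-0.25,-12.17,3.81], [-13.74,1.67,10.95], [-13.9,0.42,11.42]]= a@[[-1.30, -3.34, 2.06],[0.16, 2.22, -0.79],[2.55, -2.44, -1.41]]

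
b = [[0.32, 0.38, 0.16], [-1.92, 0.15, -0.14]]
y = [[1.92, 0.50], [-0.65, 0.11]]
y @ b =[[-0.35, 0.80, 0.24],[-0.42, -0.23, -0.12]]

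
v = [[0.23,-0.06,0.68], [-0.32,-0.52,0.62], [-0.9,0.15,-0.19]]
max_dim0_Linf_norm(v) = 0.9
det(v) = -0.31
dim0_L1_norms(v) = [1.45, 0.73, 1.49]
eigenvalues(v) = [(0.06+0.71j), (0.06-0.71j), (-0.61+0j)]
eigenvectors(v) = [[(-0.11-0.55j),  -0.11+0.55j,  -0.13+0.00j], [0.45-0.24j,  (0.45+0.24j),  -0.99+0.00j], [(0.65+0j),  0.65-0.00j,  (0.07+0j)]]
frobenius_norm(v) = 1.46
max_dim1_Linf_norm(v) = 0.9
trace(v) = -0.48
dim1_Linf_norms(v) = [0.68, 0.62, 0.9]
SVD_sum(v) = [[0.35, -0.23, 0.52], [0.26, -0.17, 0.39], [-0.35, 0.23, -0.52]] + [[-0.1,  -0.04,  0.05], [-0.59,  -0.21,  0.30], [-0.54,  -0.19,  0.28]] + [[-0.02, 0.21, 0.11], [0.01, -0.13, -0.07], [-0.01, 0.11, 0.06]]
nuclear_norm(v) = 2.33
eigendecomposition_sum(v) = [[0.10+0.37j, 0.01-0.05j, (0.31+0.01j)], [-0.29+0.19j, (0.04-0j), 0.08+0.27j], [-0.44+0.03j, (0.05+0.02j), -0.08+0.35j]] + [[(0.1-0.37j), 0.01+0.05j, (0.31-0.01j)], [-0.29-0.19j, (0.04+0j), 0.08-0.27j], [(-0.44-0.03j), 0.05-0.02j, (-0.08-0.35j)]] + [[0.04-0.00j, (-0.08+0j), 0.06+0.00j], [(0.27-0j), (-0.61+0j), 0.47+0.00j], [-0.02+0.00j, 0.05-0.00j, (-0.03-0j)]]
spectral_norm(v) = 1.07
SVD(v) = [[-0.63, -0.13, 0.77], [-0.46, -0.73, -0.5], [0.63, -0.67, 0.40]] @ diag([1.0701020425475405, 0.9515486052851942, 0.3068173240144447]) @ [[-0.52, 0.35, -0.78], [0.85, 0.30, -0.43], [-0.09, 0.89, 0.45]]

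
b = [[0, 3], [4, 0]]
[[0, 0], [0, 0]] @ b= [[0, 0], [0, 0]]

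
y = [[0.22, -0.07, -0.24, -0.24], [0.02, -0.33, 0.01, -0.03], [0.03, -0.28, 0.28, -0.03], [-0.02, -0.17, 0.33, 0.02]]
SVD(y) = [[-0.30, 0.83, 0.45, 0.13],  [0.36, 0.51, -0.75, 0.22],  [0.65, 0.20, 0.24, -0.69],  [0.61, -0.11, 0.41, 0.67]] @ diag([0.5984435154257007, 0.43559115404467025, 0.16767471703708126, 0.0033007013643015846]) @ [[-0.09, -0.64, 0.76, 0.09],  [0.46, -0.61, -0.39, -0.51],  [0.50, 0.48, 0.51, -0.51],  [-0.73, 0.02, 0.01, -0.69]]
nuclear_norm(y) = 1.21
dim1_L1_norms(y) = [0.77, 0.39, 0.62, 0.54]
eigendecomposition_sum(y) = [[(0.11+0.05j), (0.03-0.29j), (-0.13+0.62j), (-0.11-0.04j)], [0j, 0.00-0.01j, -0.01+0.03j, (-0.01-0j)], [(0.01-0.02j), (-0.06-0.01j), 0.14+0.04j, (-0.01+0.02j)], [(-0.01-0.03j), -0.07+0.05j, 0.16-0.09j, (0.01+0.03j)]] + [[0.11-0.05j, (0.03+0.29j), (-0.13-0.62j), (-0.11+0.04j)], [0.00-0.00j, 0.01j, -0.01-0.03j, -0.01+0.00j], [(0.01+0.02j), (-0.06+0.01j), (0.14-0.04j), -0.01-0.02j], [(-0.01+0.03j), (-0.07-0.05j), 0.16+0.09j, (0.01-0.03j)]] + [[(-0-0j), -0.00+0.00j, 0.00+0.00j, (-0+0j)],[0.00+0.00j, -0j, (-0-0j), -0j],[0.00+0.00j, -0j, -0.00-0.00j, -0j],[(-0-0j), (-0+0j), 0j, (-0+0j)]] + [[0.00-0.00j,-0.12+0.00j,0.01+0.00j,(-0.01+0j)], [(0.01-0j),(-0.33+0j),(0.02+0j),-0.02+0.00j], [0.00-0.00j,(-0.15+0j),0.01+0.00j,-0.01+0.00j], [-0j,(-0.03+0j),0j,(-0+0j)]]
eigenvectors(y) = [[-0.94+0.00j, -0.94-0.00j, (-0.71+0j), (0.32+0j)], [-0.04+0.00j, (-0.04-0j), 0.02+0.00j, (0.86+0j)], [-0.02+0.21j, (-0.02-0.21j), 0.02+0.00j, 0.39+0.00j], [0.18+0.21j, (0.18-0.21j), -0.70+0.00j, (0.07+0j)]]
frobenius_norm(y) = 0.76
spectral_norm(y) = 0.60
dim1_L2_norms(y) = [0.41, 0.33, 0.4, 0.37]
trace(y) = 0.19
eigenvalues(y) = [(0.26+0.11j), (0.26-0.11j), (-0.01+0j), (-0.32+0j)]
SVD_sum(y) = [[0.02, 0.11, -0.14, -0.02], [-0.02, -0.14, 0.16, 0.02], [-0.03, -0.25, 0.29, 0.03], [-0.03, -0.23, 0.28, 0.03]] + [[0.17, -0.22, -0.14, -0.18], [0.10, -0.13, -0.09, -0.11], [0.04, -0.05, -0.04, -0.05], [-0.02, 0.03, 0.02, 0.02]] + [[0.04, 0.04, 0.04, -0.04], [-0.06, -0.06, -0.06, 0.06], [0.02, 0.02, 0.02, -0.02], [0.03, 0.03, 0.04, -0.03]] + [[-0.0, 0.00, 0.0, -0.00],[-0.0, 0.00, 0.00, -0.00],[0.00, -0.0, -0.00, 0.00],[-0.00, 0.0, 0.00, -0.0]]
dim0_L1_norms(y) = [0.29, 0.85, 0.86, 0.32]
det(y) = 0.00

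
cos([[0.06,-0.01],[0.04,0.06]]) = [[1.0, 0.00],  [-0.0, 1.00]]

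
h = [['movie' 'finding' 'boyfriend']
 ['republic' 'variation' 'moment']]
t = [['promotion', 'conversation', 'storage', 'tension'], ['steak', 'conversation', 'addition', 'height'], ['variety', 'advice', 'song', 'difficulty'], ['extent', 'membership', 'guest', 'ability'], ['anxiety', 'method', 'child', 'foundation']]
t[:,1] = ['conversation', 'conversation', 'advice', 'membership', 'method']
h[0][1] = 'finding'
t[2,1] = 'advice'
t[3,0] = 'extent'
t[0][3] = 'tension'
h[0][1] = 'finding'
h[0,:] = ['movie', 'finding', 'boyfriend']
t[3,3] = 'ability'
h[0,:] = ['movie', 'finding', 'boyfriend']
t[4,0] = 'anxiety'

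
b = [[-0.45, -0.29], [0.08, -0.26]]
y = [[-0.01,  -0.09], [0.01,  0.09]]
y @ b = [[-0.0,0.03], [0.0,-0.03]]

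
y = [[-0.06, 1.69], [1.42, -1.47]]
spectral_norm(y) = 2.48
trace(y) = -1.53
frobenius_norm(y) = 2.65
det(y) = -2.31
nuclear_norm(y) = 3.41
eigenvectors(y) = [[0.86,-0.57], [0.51,0.82]]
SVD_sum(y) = [[-0.71, 1.35],[0.92, -1.74]] + [[0.65, 0.34], [0.5, 0.27]]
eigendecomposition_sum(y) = [[0.66, 0.47], [0.39, 0.27]] + [[-0.72,1.22],[1.03,-1.74]]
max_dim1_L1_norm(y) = 2.89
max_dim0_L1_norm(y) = 3.16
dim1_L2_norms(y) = [1.69, 2.04]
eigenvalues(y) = [0.94, -2.47]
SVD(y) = [[0.61, -0.79], [-0.79, -0.61]] @ diag([2.484172193092357, 0.9305313079454708]) @ [[-0.47, 0.88], [-0.88, -0.47]]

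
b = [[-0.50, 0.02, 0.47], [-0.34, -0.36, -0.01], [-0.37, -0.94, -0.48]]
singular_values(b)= [1.2, 0.73, 0.0]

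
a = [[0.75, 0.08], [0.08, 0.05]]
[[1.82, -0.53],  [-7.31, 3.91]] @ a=[[1.32, 0.12], [-5.17, -0.39]]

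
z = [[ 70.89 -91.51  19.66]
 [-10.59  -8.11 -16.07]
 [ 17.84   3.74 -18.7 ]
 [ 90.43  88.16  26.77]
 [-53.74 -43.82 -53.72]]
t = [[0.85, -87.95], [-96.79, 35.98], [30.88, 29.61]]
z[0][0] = 70.89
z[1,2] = -16.07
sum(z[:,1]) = -51.54000000000001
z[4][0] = -53.74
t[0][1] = -87.95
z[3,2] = 26.77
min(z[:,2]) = -53.72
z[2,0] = 17.84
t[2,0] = 30.88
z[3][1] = 88.16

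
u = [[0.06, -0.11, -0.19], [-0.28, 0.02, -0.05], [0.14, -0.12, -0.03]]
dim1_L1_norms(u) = [0.36, 0.35, 0.29]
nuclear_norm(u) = 0.62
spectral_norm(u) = 0.34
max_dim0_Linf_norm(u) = 0.28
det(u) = -0.00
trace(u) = 0.05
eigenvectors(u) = [[(-0.12-0.33j), (-0.12+0.33j), (0.53+0j)], [(0.71+0j), (0.71-0j), 0.83+0.00j], [(-0.59+0.17j), (-0.59-0.17j), (0.17+0j)]]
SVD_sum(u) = [[0.11, -0.04, -0.02],  [-0.24, 0.09, 0.03],  [0.16, -0.06, -0.02]] + [[-0.06, -0.09, -0.16], [-0.03, -0.05, -0.1], [-0.01, -0.02, -0.03]] + [[0.01, 0.02, -0.01], [-0.01, -0.02, 0.01], [-0.01, -0.04, 0.03]]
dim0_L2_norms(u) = [0.32, 0.16, 0.2]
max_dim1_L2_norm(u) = 0.29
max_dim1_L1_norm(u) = 0.36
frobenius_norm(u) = 0.41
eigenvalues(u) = [(0.11+0.12j), (0.11-0.12j), (-0.17+0j)]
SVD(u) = [[-0.36, -0.85, -0.40],[0.77, -0.50, 0.38],[-0.52, -0.17, 0.83]] @ diag([0.3357926052349348, 0.22734270415980637, 0.05965417952534462]) @ [[-0.93,0.35,0.13], [0.29,0.46,0.84], [-0.23,-0.82,0.52]]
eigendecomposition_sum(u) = [[(0.05+0.04j), -0.02-0.03j, (-0.06+0j)], [(-0.11+0.06j), (0.06-0.02j), (0.03-0.11j)], [(0.08-0.08j), (-0.05+0.03j), -0.00+0.10j]] + [[0.05-0.04j, (-0.02+0.03j), -0.06-0.00j], [(-0.11-0.06j), 0.06+0.02j, 0.03+0.11j], [(0.08+0.08j), -0.05-0.03j, (-0-0.1j)]] + [[-0.04+0.00j, (-0.07-0j), (-0.08-0j)],[(-0.06+0j), -0.11-0.00j, -0.12-0.00j],[-0.01+0.00j, -0.02-0.00j, (-0.02-0j)]]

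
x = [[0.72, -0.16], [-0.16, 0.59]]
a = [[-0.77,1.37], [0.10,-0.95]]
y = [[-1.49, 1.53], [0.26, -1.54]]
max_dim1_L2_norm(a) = 1.57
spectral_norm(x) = 0.83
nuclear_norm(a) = 2.14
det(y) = 1.90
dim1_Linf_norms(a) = [1.37, 0.95]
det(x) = 0.40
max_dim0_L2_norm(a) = 1.67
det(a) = 0.59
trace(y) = -3.03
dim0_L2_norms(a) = [0.78, 1.67]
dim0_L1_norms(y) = [1.75, 3.07]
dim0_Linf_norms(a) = [0.77, 1.37]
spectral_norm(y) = 2.54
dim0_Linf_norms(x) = [0.72, 0.59]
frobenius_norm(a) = 1.84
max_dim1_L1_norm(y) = 3.02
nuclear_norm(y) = 3.29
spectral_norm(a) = 1.81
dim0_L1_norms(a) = [0.87, 2.32]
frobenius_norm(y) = 2.65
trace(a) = -1.72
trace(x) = 1.31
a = x + y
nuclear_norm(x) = 1.31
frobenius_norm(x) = 0.96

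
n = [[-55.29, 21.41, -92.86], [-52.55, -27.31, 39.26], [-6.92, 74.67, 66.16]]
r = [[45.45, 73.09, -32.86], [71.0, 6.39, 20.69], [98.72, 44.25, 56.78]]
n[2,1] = 74.67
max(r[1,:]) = 71.0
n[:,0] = [-55.29, -52.55, -6.92]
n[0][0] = -55.29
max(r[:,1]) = 73.09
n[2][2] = 66.16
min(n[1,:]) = -52.55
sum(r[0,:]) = 85.68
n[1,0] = -52.55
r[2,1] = 44.25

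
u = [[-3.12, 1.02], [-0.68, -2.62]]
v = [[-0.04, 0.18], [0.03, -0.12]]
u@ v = [[0.16, -0.68], [-0.05, 0.19]]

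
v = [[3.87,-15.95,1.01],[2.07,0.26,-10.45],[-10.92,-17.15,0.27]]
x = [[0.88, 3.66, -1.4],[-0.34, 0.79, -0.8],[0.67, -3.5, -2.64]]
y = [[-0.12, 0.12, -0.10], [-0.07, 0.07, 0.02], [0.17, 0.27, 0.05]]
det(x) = -10.47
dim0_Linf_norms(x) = [0.88, 3.66, 2.64]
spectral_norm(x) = 5.19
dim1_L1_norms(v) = [20.83, 12.78, 28.34]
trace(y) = 0.00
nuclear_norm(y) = 0.60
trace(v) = 4.40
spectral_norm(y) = 0.33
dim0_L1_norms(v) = [16.86, 33.36, 11.73]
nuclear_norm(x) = 8.97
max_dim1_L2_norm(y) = 0.32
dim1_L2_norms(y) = [0.2, 0.1, 0.32]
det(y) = 0.00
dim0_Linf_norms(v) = [10.92, 17.15, 10.45]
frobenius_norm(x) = 6.10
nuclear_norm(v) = 44.73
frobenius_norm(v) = 28.24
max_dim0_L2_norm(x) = 5.13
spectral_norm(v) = 24.21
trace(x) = -0.97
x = y @ v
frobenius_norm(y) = 0.39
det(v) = -2537.49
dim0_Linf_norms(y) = [0.17, 0.27, 0.1]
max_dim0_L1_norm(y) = 0.46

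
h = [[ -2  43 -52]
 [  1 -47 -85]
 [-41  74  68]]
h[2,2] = 68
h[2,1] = 74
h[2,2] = 68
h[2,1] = 74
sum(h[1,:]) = -131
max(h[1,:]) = 1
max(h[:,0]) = 1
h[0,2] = -52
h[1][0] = 1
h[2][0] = -41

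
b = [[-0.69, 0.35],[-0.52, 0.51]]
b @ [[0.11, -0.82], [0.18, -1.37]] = [[-0.01, 0.09], [0.03, -0.27]]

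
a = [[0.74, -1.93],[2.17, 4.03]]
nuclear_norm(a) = 6.29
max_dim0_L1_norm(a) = 5.96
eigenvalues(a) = [(2.38+1.22j), (2.38-1.22j)]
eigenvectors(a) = [[0.55-0.41j, (0.55+0.41j)], [(-0.73+0j), -0.73-0.00j]]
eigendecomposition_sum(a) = [[(0.37+2.22j), (-0.96+1.89j)], [1.08-2.13j, 2.02-1.00j]] + [[0.37-2.22j, -0.97-1.89j], [1.08+2.13j, (2.02+1j)]]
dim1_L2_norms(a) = [2.07, 4.58]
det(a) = 7.17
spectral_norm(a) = 4.79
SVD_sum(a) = [[-0.57, -1.39],[1.74, 4.21]] + [[1.31, -0.54], [0.43, -0.18]]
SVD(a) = [[-0.31, 0.95], [0.95, 0.31]] @ diag([4.794323397149936, 1.4955812126195949]) @ [[0.38,0.92], [0.92,-0.38]]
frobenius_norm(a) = 5.02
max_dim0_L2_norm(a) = 4.47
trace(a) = 4.77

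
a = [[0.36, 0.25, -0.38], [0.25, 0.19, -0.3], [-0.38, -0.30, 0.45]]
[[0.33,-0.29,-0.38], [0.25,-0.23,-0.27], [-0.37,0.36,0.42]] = a@[[0.47,0.36,-0.81], [-0.48,-0.66,-0.57], [-0.74,0.66,-0.14]]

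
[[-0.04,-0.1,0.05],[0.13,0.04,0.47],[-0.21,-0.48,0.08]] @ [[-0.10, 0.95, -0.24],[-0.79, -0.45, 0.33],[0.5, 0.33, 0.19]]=[[0.11, 0.02, -0.01], [0.19, 0.26, 0.07], [0.44, 0.04, -0.09]]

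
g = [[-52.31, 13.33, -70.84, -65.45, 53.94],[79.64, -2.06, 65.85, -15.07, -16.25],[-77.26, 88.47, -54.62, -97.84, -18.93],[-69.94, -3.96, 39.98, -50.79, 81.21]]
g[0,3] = -65.45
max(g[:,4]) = 81.21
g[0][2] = -70.84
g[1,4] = -16.25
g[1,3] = -15.07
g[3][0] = -69.94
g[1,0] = 79.64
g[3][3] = -50.79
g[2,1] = 88.47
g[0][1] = 13.33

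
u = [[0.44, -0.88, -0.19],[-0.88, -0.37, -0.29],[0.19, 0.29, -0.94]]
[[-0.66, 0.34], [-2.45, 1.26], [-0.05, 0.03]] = u @ [[1.86, -0.96], [1.49, -0.77], [0.89, -0.46]]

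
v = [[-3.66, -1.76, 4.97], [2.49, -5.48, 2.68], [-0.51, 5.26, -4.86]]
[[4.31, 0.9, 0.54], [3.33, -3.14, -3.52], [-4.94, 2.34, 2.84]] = v @ [[-0.10, -0.65, -0.66],[-0.32, 0.16, 0.19],[0.68, -0.24, -0.31]]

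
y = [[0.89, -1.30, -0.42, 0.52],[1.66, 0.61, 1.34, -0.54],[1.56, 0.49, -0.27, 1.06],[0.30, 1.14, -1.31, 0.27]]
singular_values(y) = [2.61, 2.15, 1.85, 0.56]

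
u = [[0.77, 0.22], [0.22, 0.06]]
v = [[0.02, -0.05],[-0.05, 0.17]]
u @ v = [[0.0, -0.0], [0.0, -0.00]]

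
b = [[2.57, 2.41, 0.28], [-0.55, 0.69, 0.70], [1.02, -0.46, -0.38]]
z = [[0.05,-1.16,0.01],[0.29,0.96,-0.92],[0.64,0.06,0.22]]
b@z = [[1.01, -0.65, -2.13], [0.62, 1.34, -0.49], [-0.33, -1.65, 0.35]]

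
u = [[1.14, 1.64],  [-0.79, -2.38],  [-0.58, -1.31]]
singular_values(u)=[3.48, 0.45]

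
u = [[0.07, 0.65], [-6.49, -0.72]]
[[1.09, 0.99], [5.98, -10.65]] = u @ [[-1.12, 1.49], [1.79, 1.36]]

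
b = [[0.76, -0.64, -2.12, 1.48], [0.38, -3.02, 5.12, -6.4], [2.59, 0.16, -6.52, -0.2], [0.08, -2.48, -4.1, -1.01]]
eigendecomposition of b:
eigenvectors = [[(-0.62+0j), (-0.62-0j), 0.11+0.00j, (0.01+0j)],[(0.38+0.45j), 0.38-0.45j, -0.58+0.00j, (0.84+0j)],[-0.18+0.05j, (-0.18-0.05j), (0.75+0j), 0.14+0.00j],[(-0.33-0.35j), -0.33+0.35j, (0.31+0j), (0.52+0j)]]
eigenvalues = [(1.34+1.48j), (1.34-1.48j), (-6.35+0j), (-6.12+0j)]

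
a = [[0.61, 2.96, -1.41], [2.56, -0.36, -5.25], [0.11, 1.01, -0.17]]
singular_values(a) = [6.06, 3.11, 0.05]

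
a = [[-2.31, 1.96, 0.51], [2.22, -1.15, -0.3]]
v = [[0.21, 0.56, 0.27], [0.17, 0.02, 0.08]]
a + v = [[-2.10, 2.52, 0.78], [2.39, -1.13, -0.22]]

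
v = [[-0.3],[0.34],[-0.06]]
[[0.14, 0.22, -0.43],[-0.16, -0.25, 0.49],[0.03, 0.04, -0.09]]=v@ [[-0.48,-0.74,1.43]]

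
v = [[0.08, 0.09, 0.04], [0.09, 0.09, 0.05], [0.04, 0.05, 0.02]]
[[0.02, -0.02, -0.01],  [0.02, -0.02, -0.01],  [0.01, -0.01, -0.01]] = v @ [[0.28, -0.05, 0.10], [0.02, -0.24, -0.19], [-0.06, 0.19, -0.1]]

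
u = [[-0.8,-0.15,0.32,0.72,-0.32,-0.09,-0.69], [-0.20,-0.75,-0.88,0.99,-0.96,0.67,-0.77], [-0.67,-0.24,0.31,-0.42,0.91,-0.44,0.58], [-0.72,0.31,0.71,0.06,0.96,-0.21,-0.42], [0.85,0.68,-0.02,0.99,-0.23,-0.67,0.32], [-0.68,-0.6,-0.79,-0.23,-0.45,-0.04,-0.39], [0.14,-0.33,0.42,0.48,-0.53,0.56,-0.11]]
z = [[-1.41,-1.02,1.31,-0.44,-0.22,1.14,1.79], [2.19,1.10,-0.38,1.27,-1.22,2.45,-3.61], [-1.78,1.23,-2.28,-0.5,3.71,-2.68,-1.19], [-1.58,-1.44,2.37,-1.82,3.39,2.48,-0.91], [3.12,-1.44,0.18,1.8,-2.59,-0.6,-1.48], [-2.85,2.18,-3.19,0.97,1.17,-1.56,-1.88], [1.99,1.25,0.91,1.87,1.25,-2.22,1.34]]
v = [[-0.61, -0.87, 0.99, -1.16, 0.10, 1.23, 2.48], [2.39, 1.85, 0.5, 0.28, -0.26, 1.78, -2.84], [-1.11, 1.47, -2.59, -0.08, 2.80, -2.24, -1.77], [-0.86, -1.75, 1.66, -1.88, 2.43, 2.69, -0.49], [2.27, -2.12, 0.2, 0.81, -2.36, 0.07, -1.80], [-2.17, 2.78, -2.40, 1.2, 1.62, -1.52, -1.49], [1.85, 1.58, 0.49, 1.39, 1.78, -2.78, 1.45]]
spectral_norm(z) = 8.36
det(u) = -0.15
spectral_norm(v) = 8.06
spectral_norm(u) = 2.75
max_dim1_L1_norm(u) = 5.22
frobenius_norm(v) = 12.19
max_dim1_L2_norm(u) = 2.08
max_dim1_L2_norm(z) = 5.7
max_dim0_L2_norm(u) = 1.82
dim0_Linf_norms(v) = [2.39, 2.78, 2.59, 1.88, 2.8, 2.78, 2.84]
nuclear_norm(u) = 8.75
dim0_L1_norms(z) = [14.92, 9.66, 10.62, 8.67, 13.55, 13.13, 12.2]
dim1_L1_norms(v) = [7.44, 9.9, 12.06, 11.76, 9.63, 13.18, 11.32]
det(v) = 803.62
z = v + u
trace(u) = -1.56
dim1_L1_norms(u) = [3.09, 5.22, 3.57, 3.39, 3.76, 3.18, 2.57]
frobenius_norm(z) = 13.27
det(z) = 869.14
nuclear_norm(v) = 26.90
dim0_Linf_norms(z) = [3.12, 2.18, 3.19, 1.87, 3.71, 2.68, 3.61]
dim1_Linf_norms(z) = [1.79, 3.61, 3.71, 3.39, 3.12, 3.19, 2.22]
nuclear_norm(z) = 29.05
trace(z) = -7.22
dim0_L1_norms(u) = [4.06, 3.06, 3.45, 3.89, 4.36, 2.68, 3.28]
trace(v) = -5.66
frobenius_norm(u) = 4.04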